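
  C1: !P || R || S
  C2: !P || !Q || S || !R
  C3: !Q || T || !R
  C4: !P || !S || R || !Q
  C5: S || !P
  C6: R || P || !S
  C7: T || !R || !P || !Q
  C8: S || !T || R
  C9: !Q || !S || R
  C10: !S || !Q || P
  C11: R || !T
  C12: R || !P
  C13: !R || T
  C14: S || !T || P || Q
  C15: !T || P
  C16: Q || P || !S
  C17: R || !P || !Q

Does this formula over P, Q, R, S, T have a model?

Try S = true.
Try R = true.
Unit clause (T) forces T = true.
Unit clause (P) forces P = true.
No clause remains; Q is free.
A satisfying assignment: P=true; Q=true; R=true; S=true; T=true.

Yes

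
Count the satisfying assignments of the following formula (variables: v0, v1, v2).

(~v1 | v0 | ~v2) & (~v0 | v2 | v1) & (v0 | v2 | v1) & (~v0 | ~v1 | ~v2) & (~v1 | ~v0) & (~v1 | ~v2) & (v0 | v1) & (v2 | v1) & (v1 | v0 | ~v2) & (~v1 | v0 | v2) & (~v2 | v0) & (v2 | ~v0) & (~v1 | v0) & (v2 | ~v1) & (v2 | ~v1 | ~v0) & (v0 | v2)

1

There are 2^3 = 8 truth assignments over (v0, v1, v2).
Check each against the 16 clauses (columns in the order v0, v1, v2):
  F F F  ✗ fails (v0 | v2 | v1)
  F F T  ✗ fails (v0 | v1)
  F T F  ✗ fails (~v1 | v0 | v2)
  F T T  ✗ fails (~v1 | v0 | ~v2)
  T F F  ✗ fails (~v0 | v2 | v1)
  T F T  ✓ satisfies all
  T T F  ✗ fails (~v1 | ~v0)
  T T T  ✗ fails (~v0 | ~v1 | ~v2)
1 of the 8 rows is a model.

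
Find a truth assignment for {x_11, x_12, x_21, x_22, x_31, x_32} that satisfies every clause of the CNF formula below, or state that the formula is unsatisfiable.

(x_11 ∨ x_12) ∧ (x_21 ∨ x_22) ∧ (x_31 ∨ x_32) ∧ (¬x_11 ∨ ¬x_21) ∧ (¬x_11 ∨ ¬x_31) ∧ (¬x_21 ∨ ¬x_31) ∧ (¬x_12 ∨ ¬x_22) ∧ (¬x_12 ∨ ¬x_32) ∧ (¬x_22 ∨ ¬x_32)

Try x_11 = True.
Unit clause (¬x_21) forces x_21 = False.
Unit clause (x_22) forces x_22 = True.
Unit clause (¬x_31) forces x_31 = False.
Unit clause (x_32) forces x_32 = True.
That conflicts with the unit clause (¬x_32).
Backtrack on x_11: now try x_11 = False.
Unit clause (x_12) forces x_12 = True.
Unit clause (¬x_22) forces x_22 = False.
Unit clause (x_21) forces x_21 = True.
Unit clause (¬x_31) forces x_31 = False.
Unit clause (x_32) forces x_32 = True.
That conflicts with the unit clause (¬x_32).
Either choice for x_11 ends in contradiction.

UNSATISFIABLE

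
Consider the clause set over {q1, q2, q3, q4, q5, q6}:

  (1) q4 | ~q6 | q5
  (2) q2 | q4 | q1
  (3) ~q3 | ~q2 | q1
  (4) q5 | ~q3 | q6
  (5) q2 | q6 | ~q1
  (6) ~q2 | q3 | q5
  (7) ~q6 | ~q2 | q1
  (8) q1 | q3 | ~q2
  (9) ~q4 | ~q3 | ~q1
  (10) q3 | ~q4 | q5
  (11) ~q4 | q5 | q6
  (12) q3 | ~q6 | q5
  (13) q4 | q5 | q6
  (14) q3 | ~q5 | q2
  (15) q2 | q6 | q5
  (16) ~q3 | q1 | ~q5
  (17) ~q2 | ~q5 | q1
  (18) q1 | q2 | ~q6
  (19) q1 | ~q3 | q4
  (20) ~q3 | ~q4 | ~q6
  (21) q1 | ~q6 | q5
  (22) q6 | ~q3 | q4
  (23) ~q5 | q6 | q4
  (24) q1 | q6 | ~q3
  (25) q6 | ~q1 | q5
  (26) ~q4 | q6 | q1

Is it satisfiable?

Suppose q4 = 0.
Suppose q6 = 1.
The clause (q5) is unit, so q5 = 1.
Suppose q2 = 1.
The clause (q1) is unit, so q1 = 1.
No clause remains; q3 is free.
A satisfying assignment: q1=1, q2=1, q3=0, q4=0, q5=1, q6=1.

Yes, satisfiable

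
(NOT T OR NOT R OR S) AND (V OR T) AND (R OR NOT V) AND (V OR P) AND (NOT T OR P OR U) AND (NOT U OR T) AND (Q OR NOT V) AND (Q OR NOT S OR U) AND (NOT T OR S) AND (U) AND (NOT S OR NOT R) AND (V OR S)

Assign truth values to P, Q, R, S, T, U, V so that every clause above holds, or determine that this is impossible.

P: true; Q: true; R: false; S: true; T: true; U: true; V: false

From the singleton clause (U), U = true.
From the singleton clause (T), T = true.
From the singleton clause (S), S = true.
From the singleton clause (NOT R), R = false.
From the singleton clause (NOT V), V = false.
From the singleton clause (P), P = true.
All clauses hold; Q can take either value.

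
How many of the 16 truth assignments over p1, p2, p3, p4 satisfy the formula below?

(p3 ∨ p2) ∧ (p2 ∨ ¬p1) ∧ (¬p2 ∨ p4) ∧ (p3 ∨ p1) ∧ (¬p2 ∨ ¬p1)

3

There are 2^4 = 16 truth assignments over (p1, p2, p3, p4).
Check each against the 5 clauses (columns in the order p1, p2, p3, p4):
  F F F F  ✗ fails (p3 ∨ p2)
  F F F T  ✗ fails (p3 ∨ p2)
  F F T F  ✓ satisfies all
  F F T T  ✓ satisfies all
  F T F F  ✗ fails (¬p2 ∨ p4)
  F T F T  ✗ fails (p3 ∨ p1)
  F T T F  ✗ fails (¬p2 ∨ p4)
  F T T T  ✓ satisfies all
  T F F F  ✗ fails (p3 ∨ p2)
  T F F T  ✗ fails (p3 ∨ p2)
  T F T F  ✗ fails (p2 ∨ ¬p1)
  T F T T  ✗ fails (p2 ∨ ¬p1)
  T T F F  ✗ fails (¬p2 ∨ p4)
  T T F T  ✗ fails (¬p2 ∨ ¬p1)
  T T T F  ✗ fails (¬p2 ∨ p4)
  T T T T  ✗ fails (¬p2 ∨ ¬p1)
3 of the 16 rows are models.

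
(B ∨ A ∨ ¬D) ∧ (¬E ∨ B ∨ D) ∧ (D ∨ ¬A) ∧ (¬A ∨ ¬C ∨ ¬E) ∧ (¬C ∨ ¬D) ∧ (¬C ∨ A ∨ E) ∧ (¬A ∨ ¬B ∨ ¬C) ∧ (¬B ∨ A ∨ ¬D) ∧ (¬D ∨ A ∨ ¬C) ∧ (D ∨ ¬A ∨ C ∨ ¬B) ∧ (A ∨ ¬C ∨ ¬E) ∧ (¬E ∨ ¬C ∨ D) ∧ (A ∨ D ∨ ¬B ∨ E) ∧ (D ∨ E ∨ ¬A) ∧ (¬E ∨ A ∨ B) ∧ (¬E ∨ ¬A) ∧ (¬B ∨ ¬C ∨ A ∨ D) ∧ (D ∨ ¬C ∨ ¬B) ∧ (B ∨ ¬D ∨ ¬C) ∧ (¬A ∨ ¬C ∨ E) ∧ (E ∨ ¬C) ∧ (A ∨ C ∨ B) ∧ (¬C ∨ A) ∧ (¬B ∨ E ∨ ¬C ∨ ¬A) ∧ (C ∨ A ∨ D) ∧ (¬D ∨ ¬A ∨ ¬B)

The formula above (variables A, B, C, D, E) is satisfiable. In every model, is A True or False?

Suppose A = False.
(¬C) alone gives C = False.
(B) alone gives B = True.
(¬D) alone gives D = False.
But (D) is also a unit clause — contradiction.
So every satisfying assignment has A = True.

True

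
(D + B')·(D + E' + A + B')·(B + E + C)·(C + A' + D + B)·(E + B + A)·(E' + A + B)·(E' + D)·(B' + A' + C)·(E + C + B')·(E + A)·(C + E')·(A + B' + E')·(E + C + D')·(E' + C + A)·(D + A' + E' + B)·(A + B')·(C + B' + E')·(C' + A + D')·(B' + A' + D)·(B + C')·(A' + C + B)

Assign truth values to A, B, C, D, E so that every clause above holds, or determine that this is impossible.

A=1,  B=1,  C=1,  D=1,  E=1

Branch on D: set D = 1.
Branch on E: set E = 1.
From the singleton clause (C), C = 1.
From the singleton clause (A), A = 1.
From the singleton clause (B), B = 1.
This assignment satisfies each clause.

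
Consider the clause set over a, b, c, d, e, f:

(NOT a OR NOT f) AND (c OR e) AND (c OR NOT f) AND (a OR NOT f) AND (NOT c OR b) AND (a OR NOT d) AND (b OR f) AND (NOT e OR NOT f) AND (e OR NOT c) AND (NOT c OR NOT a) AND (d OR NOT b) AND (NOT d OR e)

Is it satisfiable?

Try a = true.
Unit clause (NOT f) forces f = false.
Unit clause (b) forces b = true.
Unit clause (NOT c) forces c = false.
Unit clause (e) forces e = true.
Unit clause (d) forces d = true.
This assignment satisfies each clause.
A satisfying assignment: a=true,  b=true,  c=false,  d=true,  e=true,  f=false.

Yes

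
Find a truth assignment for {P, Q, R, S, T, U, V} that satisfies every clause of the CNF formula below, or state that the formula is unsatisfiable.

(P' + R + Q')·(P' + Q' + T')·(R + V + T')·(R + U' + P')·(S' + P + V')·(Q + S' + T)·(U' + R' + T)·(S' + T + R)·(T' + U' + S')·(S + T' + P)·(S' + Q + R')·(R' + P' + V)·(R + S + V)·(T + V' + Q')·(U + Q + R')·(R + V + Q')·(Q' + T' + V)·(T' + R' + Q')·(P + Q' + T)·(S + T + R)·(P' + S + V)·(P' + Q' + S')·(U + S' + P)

P: 1, Q: 0, R: 0, S: 1, T: 1, U: 0, V: 1

Suppose P = 1.
Suppose R = 0.
(Q') alone gives Q = 0.
(U') alone gives U = 0.
Suppose V = 1.
Suppose S = 1.
(T) alone gives T = 1.
All clauses are satisfied.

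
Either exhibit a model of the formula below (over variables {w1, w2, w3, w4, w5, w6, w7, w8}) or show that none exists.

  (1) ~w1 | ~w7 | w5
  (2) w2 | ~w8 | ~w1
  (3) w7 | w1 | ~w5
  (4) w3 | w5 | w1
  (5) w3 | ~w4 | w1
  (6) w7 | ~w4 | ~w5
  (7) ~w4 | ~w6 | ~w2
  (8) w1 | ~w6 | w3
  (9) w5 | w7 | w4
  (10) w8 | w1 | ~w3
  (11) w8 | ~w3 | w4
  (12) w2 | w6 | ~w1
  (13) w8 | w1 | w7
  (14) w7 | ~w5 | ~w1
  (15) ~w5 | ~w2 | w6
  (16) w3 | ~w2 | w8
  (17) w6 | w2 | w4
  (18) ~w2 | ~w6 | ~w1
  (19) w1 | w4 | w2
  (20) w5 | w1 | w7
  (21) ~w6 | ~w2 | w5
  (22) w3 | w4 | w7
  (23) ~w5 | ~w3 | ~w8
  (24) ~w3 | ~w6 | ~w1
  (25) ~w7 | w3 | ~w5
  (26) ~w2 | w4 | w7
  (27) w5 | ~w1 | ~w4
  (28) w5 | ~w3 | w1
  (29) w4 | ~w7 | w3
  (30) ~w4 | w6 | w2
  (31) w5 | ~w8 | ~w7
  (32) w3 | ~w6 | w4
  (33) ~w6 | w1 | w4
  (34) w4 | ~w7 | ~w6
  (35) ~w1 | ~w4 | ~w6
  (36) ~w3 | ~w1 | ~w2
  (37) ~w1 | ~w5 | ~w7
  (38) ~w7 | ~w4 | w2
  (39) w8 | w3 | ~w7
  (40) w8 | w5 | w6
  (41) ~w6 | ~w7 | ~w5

UNSATISFIABLE

Branch on w1: set w1 = 0.
Branch on w7: set w7 = 1.
Branch on w3: set w3 = 1.
The clause (w8) is unit, so w8 = 1.
The clause (~w5) is unit, so w5 = 0.
That conflicts with the unit clause (w5).
Undo w3 and try w3 = 0.
The clause (w5) is unit, so w5 = 1.
That conflicts with the unit clause (~w5).
Neither w3 = 1 nor w3 = 0 works.
Undo w7 and try w7 = 0.
The clause (~w5) is unit, so w5 = 0.
That conflicts with the unit clause (w5).
Neither w7 = 1 nor w7 = 0 works.
Undo w1 and try w1 = 1.
Branch on w7: set w7 = 0.
The clause (~w5) is unit, so w5 = 0.
The clause (w4) is unit, so w4 = 1.
That conflicts with the unit clause (~w4).
Undo w7 and try w7 = 1.
The clause (w5) is unit, so w5 = 1.
That conflicts with the unit clause (~w5).
Neither w7 = 1 nor w7 = 0 works.
Neither w1 = 1 nor w1 = 0 works.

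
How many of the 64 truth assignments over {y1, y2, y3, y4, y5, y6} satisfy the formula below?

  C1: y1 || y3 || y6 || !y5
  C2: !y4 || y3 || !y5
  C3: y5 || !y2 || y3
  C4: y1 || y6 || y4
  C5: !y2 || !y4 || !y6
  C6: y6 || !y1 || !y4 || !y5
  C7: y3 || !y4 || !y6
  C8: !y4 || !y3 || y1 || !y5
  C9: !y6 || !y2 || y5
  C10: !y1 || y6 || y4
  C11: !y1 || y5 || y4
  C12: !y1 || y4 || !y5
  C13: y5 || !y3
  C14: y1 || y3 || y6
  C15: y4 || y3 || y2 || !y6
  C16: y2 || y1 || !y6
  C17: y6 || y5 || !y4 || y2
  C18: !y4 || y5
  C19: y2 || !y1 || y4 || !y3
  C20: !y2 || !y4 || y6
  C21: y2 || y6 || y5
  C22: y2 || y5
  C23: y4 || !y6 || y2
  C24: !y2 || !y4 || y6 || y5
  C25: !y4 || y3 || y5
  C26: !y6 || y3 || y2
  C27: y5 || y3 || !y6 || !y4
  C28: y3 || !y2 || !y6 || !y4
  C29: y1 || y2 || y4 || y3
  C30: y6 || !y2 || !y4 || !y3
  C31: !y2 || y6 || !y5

There are 2^6 = 64 truth assignments over (y1, y2, y3, y4, y5, y6).
Split on y1. With y1 = true, the clauses containing y1 are satisfied and !y1 drops from the rest; 1 of the 2^5 = 32 assignments to the other variables satisfy what remains.
With y1 = false, by the same count on the reduced clause set, 2 assignments work.
Total: 1 + 2 = 3.

3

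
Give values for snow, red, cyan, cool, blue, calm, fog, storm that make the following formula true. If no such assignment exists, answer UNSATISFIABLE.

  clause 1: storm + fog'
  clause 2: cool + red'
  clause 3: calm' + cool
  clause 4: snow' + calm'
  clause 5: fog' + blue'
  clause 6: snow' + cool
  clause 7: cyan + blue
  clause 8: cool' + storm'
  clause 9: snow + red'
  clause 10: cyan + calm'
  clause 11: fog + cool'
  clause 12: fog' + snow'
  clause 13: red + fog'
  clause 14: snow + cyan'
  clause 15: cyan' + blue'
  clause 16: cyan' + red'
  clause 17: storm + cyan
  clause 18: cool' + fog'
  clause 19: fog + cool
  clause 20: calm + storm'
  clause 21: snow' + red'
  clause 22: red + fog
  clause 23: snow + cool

UNSATISFIABLE

Suppose storm = 1.
The clause (cool') is unit, so cool = 0.
The clause (red') is unit, so red = 0.
The clause (calm') is unit, so calm = 0.
Now (calm) is unsatisfied and unit — conflict.
So storm must be the other value — set storm = 0.
The clause (fog') is unit, so fog = 0.
The clause (cool') is unit, so cool = 0.
Now (cool) is unsatisfied and unit — conflict.
Both values of storm lead to a conflict.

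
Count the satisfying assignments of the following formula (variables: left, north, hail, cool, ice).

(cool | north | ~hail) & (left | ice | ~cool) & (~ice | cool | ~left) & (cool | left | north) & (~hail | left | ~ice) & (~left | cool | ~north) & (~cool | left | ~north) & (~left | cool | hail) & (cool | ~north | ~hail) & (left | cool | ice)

10

There are 2^5 = 32 truth assignments over (left, north, hail, cool, ice).
Split on hail. With hail = 1, the clauses containing hail are satisfied and ~hail drops from the rest; 4 of the 2^4 = 16 assignments to the other variables satisfy what remains.
With hail = 0, by the same count on the reduced clause set, 6 assignments work.
Total: 4 + 6 = 10.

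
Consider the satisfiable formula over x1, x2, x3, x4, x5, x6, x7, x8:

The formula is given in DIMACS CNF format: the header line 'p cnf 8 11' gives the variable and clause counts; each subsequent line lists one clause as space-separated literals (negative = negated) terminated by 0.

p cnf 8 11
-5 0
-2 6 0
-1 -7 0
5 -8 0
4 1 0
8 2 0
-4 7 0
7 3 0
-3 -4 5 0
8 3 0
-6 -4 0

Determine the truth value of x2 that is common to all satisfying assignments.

True

Suppose x2 = False.
Unit clause (¬x5) forces x5 = False.
Unit clause (¬x8) forces x8 = False.
Now (x8) is unsatisfied and unit — conflict.
So every satisfying assignment has x2 = True.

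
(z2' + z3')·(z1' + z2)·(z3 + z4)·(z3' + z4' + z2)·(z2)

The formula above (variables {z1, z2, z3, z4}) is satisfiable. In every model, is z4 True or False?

True

Suppose z4 = 0.
The clause (z3) is unit, so z3 = 1.
The clause (z2') is unit, so z2 = 0.
Now (z2) is unsatisfied and unit — conflict.
So every satisfying assignment has z4 = True.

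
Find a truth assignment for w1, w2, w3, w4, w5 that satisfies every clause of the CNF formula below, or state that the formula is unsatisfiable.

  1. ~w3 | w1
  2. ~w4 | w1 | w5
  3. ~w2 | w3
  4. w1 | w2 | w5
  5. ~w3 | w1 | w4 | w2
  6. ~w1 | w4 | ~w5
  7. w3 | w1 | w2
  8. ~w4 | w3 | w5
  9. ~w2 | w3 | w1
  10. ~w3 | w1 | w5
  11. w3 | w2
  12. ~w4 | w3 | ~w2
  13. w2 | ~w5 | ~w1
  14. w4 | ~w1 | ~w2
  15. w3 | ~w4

Branch on w3: set w3 = 1.
From the singleton clause (w1), w1 = 1.
Branch on w4: set w4 = 1.
Branch on w2: set w2 = 1.
All clauses hold; w5 can take either value.

w1 ↦ 1; w2 ↦ 1; w3 ↦ 1; w4 ↦ 1; w5 ↦ 1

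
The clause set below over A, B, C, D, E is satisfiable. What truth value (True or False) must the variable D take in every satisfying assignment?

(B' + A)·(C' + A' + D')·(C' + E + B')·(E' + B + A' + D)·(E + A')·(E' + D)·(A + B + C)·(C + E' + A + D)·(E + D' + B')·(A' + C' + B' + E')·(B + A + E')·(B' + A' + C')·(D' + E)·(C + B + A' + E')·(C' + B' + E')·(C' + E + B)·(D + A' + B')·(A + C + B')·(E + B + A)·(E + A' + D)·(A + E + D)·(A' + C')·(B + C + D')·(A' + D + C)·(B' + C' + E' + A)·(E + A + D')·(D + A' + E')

True

Suppose D = 0.
From the singleton clause (E'), E = 0.
From the singleton clause (A'), A = 0.
But (A) is also a unit clause — contradiction.
So every satisfying assignment has D = True.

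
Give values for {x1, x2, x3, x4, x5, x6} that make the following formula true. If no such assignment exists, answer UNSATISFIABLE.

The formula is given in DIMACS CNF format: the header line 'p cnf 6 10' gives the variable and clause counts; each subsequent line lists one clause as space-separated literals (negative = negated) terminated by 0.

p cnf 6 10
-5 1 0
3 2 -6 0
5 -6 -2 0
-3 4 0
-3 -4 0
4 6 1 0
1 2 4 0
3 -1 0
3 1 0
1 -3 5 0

UNSATISFIABLE

Suppose x5 = False.
Suppose x6 = False.
Suppose x3 = False.
Unit clause (¬x1) forces x1 = False.
But (x1) is also a unit clause — contradiction.
Backtrack on x3: now try x3 = True.
Unit clause (x4) forces x4 = True.
But (¬x4) is also a unit clause — contradiction.
Both values of x3 lead to a conflict.
Backtrack on x6: now try x6 = True.
Unit clause (¬x2) forces x2 = False.
Unit clause (x3) forces x3 = True.
Unit clause (x4) forces x4 = True.
But (¬x4) is also a unit clause — contradiction.
Both values of x6 lead to a conflict.
Backtrack on x5: now try x5 = True.
Unit clause (x1) forces x1 = True.
Unit clause (x3) forces x3 = True.
Unit clause (x4) forces x4 = True.
But (¬x4) is also a unit clause — contradiction.
Both values of x5 lead to a conflict.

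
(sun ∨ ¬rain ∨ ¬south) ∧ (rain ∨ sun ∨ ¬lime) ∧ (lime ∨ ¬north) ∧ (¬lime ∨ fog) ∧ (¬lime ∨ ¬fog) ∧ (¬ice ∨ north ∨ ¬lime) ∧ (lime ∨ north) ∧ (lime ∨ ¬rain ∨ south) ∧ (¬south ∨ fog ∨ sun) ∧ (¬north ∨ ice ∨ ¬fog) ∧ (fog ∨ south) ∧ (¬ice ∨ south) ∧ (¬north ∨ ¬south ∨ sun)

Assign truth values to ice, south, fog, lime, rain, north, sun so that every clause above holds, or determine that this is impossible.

Try lime = True.
The clause (fog) is unit, so fog = True.
That conflicts with the unit clause (¬fog).
Backtrack on lime: now try lime = False.
The clause (¬north) is unit, so north = False.
That conflicts with the unit clause (north).
Either choice for lime ends in contradiction.

UNSATISFIABLE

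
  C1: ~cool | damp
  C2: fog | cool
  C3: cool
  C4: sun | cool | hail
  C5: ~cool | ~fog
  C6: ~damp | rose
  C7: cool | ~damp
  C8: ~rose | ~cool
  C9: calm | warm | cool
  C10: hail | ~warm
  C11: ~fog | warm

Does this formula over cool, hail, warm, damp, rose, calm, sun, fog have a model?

No, unsatisfiable

(cool) alone gives cool = 1.
(damp) alone gives damp = 1.
(~fog) alone gives fog = 0.
(rose) alone gives rose = 1.
That conflicts with the unit clause (~rose).
No assignment satisfies every clause.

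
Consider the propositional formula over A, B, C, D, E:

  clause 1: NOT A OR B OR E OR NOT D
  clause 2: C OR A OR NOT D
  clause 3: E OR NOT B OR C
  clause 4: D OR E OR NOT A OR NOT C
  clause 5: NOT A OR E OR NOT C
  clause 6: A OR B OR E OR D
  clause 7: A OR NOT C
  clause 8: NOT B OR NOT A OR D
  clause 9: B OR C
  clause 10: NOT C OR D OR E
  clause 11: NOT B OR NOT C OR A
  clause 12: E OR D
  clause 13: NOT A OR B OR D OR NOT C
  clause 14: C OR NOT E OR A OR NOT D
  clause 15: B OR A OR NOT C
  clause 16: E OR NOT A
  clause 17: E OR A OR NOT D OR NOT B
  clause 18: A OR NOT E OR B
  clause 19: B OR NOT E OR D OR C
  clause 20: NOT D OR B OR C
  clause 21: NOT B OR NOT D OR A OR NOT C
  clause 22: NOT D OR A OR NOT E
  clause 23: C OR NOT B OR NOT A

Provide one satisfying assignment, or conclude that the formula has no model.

Suppose A = true.
The clause (E) is unit, so E = true.
Suppose B = true.
The clause (D) is unit, so D = true.
The clause (C) is unit, so C = true.
This assignment satisfies each clause.

A=true,  B=true,  C=true,  D=true,  E=true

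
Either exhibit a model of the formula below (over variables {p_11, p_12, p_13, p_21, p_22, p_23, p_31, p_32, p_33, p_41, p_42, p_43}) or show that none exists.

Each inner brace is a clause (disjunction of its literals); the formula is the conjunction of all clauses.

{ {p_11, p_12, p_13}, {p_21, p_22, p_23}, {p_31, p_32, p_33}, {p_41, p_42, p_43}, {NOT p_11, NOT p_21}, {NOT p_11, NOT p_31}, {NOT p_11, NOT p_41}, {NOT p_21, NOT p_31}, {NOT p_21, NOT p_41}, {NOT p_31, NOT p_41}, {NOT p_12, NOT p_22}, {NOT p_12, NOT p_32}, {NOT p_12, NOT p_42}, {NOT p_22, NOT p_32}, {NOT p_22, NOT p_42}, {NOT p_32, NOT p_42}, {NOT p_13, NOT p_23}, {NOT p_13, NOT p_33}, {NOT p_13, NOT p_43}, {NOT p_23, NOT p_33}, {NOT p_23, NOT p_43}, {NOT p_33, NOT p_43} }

UNSATISFIABLE

Suppose p_11 = false.
Suppose p_12 = true.
(NOT p_22) alone gives p_22 = false.
(NOT p_32) alone gives p_32 = false.
(NOT p_42) alone gives p_42 = false.
Suppose p_21 = true.
(NOT p_31) alone gives p_31 = false.
(p_33) alone gives p_33 = true.
(NOT p_41) alone gives p_41 = false.
(p_43) alone gives p_43 = true.
Now (NOT p_43) is unsatisfied and unit — conflict.
Undo p_21 and try p_21 = false.
(p_23) alone gives p_23 = true.
(NOT p_13) alone gives p_13 = false.
(NOT p_33) alone gives p_33 = false.
(p_31) alone gives p_31 = true.
(NOT p_41) alone gives p_41 = false.
(p_43) alone gives p_43 = true.
Now (NOT p_43) is unsatisfied and unit — conflict.
Either choice for p_21 ends in contradiction.
Undo p_12 and try p_12 = false.
(p_13) alone gives p_13 = true.
(NOT p_23) alone gives p_23 = false.
(NOT p_33) alone gives p_33 = false.
(NOT p_43) alone gives p_43 = false.
Suppose p_21 = true.
(NOT p_31) alone gives p_31 = false.
(p_32) alone gives p_32 = true.
(NOT p_41) alone gives p_41 = false.
(p_42) alone gives p_42 = true.
Now (NOT p_42) is unsatisfied and unit — conflict.
Undo p_21 and try p_21 = false.
(p_22) alone gives p_22 = true.
(NOT p_32) alone gives p_32 = false.
(p_31) alone gives p_31 = true.
(NOT p_41) alone gives p_41 = false.
(p_42) alone gives p_42 = true.
Now (NOT p_42) is unsatisfied and unit — conflict.
Either choice for p_21 ends in contradiction.
Either choice for p_12 ends in contradiction.
Undo p_11 and try p_11 = true.
(NOT p_21) alone gives p_21 = false.
(NOT p_31) alone gives p_31 = false.
(NOT p_41) alone gives p_41 = false.
Suppose p_22 = true.
(NOT p_12) alone gives p_12 = false.
(NOT p_32) alone gives p_32 = false.
(p_33) alone gives p_33 = true.
(NOT p_42) alone gives p_42 = false.
(p_43) alone gives p_43 = true.
Now (NOT p_43) is unsatisfied and unit — conflict.
Undo p_22 and try p_22 = false.
(p_23) alone gives p_23 = true.
(NOT p_13) alone gives p_13 = false.
(NOT p_33) alone gives p_33 = false.
(p_32) alone gives p_32 = true.
(NOT p_12) alone gives p_12 = false.
(NOT p_42) alone gives p_42 = false.
(p_43) alone gives p_43 = true.
Now (NOT p_43) is unsatisfied and unit — conflict.
Either choice for p_22 ends in contradiction.
Either choice for p_11 ends in contradiction.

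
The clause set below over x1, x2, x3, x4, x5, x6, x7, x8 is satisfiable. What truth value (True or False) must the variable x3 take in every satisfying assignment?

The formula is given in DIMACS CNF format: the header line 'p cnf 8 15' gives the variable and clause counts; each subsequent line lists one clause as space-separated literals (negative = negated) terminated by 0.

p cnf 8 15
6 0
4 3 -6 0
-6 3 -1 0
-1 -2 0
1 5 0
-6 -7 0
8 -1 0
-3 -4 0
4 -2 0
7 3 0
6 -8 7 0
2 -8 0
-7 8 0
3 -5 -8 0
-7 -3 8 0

True

Suppose x3 = False.
(x6) alone gives x6 = True.
(x4) alone gives x4 = True.
(¬x1) alone gives x1 = False.
(x5) alone gives x5 = True.
(¬x7) alone gives x7 = False.
But (x7) is also a unit clause — contradiction.
So every satisfying assignment has x3 = True.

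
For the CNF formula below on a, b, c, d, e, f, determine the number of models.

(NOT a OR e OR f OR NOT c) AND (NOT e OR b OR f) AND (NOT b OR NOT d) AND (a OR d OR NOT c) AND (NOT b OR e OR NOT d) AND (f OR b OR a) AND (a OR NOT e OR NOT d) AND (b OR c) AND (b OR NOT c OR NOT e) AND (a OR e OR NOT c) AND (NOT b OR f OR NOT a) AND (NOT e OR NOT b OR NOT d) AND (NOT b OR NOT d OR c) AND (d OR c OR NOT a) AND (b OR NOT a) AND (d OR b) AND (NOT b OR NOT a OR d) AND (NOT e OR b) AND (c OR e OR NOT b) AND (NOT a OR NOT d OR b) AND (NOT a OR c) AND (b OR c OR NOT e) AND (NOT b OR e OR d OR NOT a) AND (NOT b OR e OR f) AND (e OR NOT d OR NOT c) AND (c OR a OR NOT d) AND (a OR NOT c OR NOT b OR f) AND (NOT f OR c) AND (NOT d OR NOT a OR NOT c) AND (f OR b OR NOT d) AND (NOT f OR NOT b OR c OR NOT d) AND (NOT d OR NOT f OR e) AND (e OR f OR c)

1

There are 2^6 = 64 truth assignments over (a, b, c, d, e, f).
Split on b. With b = true, the clauses containing b are satisfied and NOT b drops from the rest; 1 of the 2^5 = 32 assignments to the other variables satisfy what remains.
With b = false, by the same count on the reduced clause set, 0 assignments work.
(One model: a=F, b=T, c=F, d=F, e=T, f=F.)
Total: 1 + 0 = 1.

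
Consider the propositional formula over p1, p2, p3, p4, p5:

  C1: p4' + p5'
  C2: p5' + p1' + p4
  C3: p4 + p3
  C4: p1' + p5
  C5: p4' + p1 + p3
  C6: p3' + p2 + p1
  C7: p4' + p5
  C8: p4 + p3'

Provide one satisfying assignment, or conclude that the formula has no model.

UNSATISFIABLE

Suppose p4 = 0.
The clause (p3) is unit, so p3 = 1.
But (p3') is also a unit clause — contradiction.
So p4 must be the other value — set p4 = 1.
The clause (p5') is unit, so p5 = 0.
But (p5) is also a unit clause — contradiction.
Neither p4 = 1 nor p4 = 0 works.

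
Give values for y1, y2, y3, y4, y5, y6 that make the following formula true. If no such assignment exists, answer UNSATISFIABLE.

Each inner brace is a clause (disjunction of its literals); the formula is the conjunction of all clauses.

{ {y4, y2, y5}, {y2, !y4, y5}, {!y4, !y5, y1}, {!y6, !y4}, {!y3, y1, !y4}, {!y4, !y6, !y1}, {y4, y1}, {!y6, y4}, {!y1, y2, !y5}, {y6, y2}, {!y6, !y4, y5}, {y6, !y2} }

UNSATISFIABLE

Branch on y6: set y6 = false.
(y2) alone gives y2 = true.
But (!y2) is also a unit clause — contradiction.
That branch fails; take y6 = true instead.
(!y4) alone gives y4 = false.
But (y4) is also a unit clause — contradiction.
Either choice for y6 ends in contradiction.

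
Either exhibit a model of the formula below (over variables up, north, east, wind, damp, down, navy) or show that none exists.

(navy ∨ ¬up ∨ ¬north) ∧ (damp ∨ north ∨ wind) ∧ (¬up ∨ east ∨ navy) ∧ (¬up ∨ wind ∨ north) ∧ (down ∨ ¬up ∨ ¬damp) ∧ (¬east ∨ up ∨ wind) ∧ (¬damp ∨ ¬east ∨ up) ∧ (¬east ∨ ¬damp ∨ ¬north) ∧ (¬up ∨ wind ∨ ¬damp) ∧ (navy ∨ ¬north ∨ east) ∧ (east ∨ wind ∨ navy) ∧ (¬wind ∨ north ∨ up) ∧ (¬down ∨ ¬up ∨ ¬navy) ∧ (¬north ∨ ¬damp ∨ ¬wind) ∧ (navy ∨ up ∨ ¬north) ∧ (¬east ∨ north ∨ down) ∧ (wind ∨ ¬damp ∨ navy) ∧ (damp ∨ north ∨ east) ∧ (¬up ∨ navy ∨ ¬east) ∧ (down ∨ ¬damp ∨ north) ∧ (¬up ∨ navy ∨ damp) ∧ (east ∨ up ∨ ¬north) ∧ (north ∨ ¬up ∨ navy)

up: True; north: True; east: True; wind: False; damp: False; down: False; navy: True

Branch on navy: set navy = True.
Branch on down: set down = False.
Branch on up: set up = True.
(¬damp) alone gives damp = False.
Branch on north: set north = True.
Every clause is now satisfied; east, wind are unconstrained.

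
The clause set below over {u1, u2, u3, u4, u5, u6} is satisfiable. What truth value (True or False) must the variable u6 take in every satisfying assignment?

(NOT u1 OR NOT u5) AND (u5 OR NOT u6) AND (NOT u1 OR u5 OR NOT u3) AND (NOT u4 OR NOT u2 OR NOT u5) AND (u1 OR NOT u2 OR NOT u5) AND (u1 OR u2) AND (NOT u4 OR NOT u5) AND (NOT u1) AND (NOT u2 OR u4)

False

Suppose u6 = true.
From the singleton clause (u5), u5 = true.
From the singleton clause (NOT u1), u1 = false.
From the singleton clause (NOT u2), u2 = false.
But (u2) is also a unit clause — contradiction.
So every satisfying assignment has u6 = False.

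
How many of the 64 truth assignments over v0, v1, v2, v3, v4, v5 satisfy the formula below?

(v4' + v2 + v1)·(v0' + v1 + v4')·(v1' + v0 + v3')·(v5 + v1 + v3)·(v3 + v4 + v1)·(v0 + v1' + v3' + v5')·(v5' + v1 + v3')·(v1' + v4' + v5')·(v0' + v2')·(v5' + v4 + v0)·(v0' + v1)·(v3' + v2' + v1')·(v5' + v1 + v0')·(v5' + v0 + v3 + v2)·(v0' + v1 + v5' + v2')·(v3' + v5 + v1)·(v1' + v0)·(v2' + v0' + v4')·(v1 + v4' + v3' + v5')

7

There are 2^6 = 64 truth assignments over (v0, v1, v2, v3, v4, v5).
Split on v2. With v2 = 1, the clauses containing v2 are satisfied and v2' drops from the rest; 1 of the 2^5 = 32 assignments to the other variables satisfy what remains.
With v2 = 0, by the same count on the reduced clause set, 6 assignments work.
(One model: v0=F, v1=F, v2=T, v3=F, v4=T, v5=T.)
Total: 1 + 6 = 7.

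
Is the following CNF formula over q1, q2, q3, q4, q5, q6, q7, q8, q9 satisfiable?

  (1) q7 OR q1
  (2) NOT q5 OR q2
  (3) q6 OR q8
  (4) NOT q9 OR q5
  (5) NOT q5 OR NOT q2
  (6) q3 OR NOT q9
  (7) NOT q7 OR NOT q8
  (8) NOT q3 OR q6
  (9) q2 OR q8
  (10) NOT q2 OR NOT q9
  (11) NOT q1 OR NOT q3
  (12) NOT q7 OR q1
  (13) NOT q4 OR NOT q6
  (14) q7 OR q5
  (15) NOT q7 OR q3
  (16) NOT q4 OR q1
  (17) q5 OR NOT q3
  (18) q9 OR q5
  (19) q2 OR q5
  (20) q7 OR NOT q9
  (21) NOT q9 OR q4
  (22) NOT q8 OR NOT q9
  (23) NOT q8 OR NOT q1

Try q7 = true.
The clause (NOT q8) is unit, so q8 = false.
The clause (q6) is unit, so q6 = true.
The clause (q2) is unit, so q2 = true.
The clause (NOT q5) is unit, so q5 = false.
The clause (NOT q9) is unit, so q9 = false.
But (q9) is also a unit clause — contradiction.
Undo q7 and try q7 = false.
The clause (q1) is unit, so q1 = true.
The clause (NOT q3) is unit, so q3 = false.
The clause (NOT q9) is unit, so q9 = false.
The clause (q5) is unit, so q5 = true.
The clause (q2) is unit, so q2 = true.
But (NOT q2) is also a unit clause — contradiction.
Neither q7 = true nor q7 = false works.
No assignment satisfies every clause.

No, unsatisfiable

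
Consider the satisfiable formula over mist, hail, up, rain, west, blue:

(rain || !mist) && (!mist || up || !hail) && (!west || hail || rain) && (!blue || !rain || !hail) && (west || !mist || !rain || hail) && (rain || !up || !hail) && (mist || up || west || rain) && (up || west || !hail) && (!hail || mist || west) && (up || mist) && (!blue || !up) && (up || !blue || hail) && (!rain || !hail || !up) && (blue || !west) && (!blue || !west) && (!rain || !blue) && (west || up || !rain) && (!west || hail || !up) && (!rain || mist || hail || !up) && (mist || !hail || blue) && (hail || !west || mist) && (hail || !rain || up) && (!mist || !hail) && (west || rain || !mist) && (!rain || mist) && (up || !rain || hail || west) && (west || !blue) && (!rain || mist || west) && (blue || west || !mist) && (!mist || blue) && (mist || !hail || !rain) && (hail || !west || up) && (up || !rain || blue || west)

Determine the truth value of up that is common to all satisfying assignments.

Suppose up = false.
Unit clause (mist) forces mist = true.
Unit clause (rain) forces rain = true.
Unit clause (!hail) forces hail = false.
Now (hail) is unsatisfied and unit — conflict.
So every satisfying assignment has up = True.

True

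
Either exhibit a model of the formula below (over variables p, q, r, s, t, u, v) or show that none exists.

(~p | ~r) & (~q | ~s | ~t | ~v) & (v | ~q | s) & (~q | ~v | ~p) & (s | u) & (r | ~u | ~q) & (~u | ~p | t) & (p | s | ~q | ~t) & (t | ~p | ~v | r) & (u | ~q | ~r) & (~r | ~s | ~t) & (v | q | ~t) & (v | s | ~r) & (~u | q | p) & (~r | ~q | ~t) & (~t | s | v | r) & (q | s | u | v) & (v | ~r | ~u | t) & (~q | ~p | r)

p ↦ 0; q ↦ 0; r ↦ 0; s ↦ 1; t ↦ 1; u ↦ 0; v ↦ 1

Case p = 0:
Case s = 1:
Case r = 0:
Case u = 0:
Case q = 0:
Case v = 1:
No clause remains; t is free.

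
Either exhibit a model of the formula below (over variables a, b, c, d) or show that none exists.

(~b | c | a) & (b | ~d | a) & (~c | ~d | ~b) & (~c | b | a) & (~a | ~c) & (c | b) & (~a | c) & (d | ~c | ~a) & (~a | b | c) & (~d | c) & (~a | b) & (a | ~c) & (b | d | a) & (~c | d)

UNSATISFIABLE

Case a = 0:
From the singleton clause (~c), c = 0.
From the singleton clause (~b), b = 0.
But (b) is also a unit clause — contradiction.
Backtrack on a: now try a = 1.
From the singleton clause (~c), c = 0.
But (c) is also a unit clause — contradiction.
Both values of a lead to a conflict.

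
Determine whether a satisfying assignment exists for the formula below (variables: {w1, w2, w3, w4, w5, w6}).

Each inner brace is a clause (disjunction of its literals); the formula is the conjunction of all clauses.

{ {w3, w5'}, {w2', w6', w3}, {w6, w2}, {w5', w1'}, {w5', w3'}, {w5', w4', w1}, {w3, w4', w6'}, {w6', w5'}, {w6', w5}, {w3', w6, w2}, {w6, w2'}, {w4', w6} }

Branch on w3: set w3 = 1.
Unit clause (w5') forces w5 = 0.
Unit clause (w6') forces w6 = 0.
Unit clause (w2) forces w2 = 1.
Now (w2') is unsatisfied and unit — conflict.
So w3 must be the other value — set w3 = 0.
Unit clause (w5') forces w5 = 0.
Unit clause (w6') forces w6 = 0.
Unit clause (w2) forces w2 = 1.
Now (w2') is unsatisfied and unit — conflict.
Neither w3 = 1 nor w3 = 0 works.
No assignment satisfies every clause.

No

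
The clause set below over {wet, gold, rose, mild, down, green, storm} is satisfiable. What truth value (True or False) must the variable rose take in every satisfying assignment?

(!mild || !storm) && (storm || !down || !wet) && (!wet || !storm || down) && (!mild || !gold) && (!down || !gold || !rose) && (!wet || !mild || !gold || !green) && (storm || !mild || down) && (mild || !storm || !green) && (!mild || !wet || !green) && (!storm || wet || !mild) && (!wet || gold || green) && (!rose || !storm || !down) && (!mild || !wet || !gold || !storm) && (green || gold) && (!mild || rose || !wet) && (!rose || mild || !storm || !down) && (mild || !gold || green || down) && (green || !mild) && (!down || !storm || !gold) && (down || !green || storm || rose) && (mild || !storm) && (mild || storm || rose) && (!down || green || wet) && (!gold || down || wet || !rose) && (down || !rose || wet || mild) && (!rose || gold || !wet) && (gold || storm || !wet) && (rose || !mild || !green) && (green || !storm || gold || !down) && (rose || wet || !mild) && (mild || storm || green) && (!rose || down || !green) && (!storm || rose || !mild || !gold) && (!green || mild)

True

Suppose rose = false.
Branch on mild: set mild = false.
(!storm) alone gives storm = false.
But (storm) is also a unit clause — contradiction.
Undo mild and try mild = true.
(!storm) alone gives storm = false.
(!gold) alone gives gold = false.
(down) alone gives down = true.
(!wet) alone gives wet = false.
But (wet) is also a unit clause — contradiction.
Either choice for mild ends in contradiction.
So every satisfying assignment has rose = True.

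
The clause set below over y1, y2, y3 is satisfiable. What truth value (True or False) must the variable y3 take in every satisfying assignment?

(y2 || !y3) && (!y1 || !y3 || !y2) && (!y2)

Suppose y3 = true.
From the singleton clause (y2), y2 = true.
Now (!y2) is unsatisfied and unit — conflict.
So every satisfying assignment has y3 = False.

False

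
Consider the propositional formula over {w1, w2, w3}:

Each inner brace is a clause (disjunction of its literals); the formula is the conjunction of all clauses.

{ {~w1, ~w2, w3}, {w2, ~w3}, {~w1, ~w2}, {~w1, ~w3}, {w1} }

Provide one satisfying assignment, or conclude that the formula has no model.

(w1) alone gives w1 = 1.
(~w2) alone gives w2 = 0.
(~w3) alone gives w3 = 0.
Every clause now holds.

w1 ↦ 1,  w2 ↦ 0,  w3 ↦ 0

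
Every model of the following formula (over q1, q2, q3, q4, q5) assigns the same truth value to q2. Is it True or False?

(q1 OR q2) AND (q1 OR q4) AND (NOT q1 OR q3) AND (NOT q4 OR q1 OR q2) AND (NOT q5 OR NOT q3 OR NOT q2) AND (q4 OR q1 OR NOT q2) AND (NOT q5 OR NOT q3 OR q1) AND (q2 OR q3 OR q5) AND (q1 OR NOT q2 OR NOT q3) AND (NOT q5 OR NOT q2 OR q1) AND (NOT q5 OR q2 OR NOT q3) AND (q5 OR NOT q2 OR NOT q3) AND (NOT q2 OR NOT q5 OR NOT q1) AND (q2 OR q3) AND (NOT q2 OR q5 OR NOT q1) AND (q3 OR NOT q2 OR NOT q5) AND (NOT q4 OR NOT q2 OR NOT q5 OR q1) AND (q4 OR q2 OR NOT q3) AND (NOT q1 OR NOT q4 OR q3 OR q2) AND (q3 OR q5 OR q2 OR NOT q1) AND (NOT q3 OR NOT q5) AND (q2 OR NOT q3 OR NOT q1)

True

Suppose q2 = false.
From the singleton clause (q1), q1 = true.
From the singleton clause (q3), q3 = true.
But (NOT q3) is also a unit clause — contradiction.
So every satisfying assignment has q2 = True.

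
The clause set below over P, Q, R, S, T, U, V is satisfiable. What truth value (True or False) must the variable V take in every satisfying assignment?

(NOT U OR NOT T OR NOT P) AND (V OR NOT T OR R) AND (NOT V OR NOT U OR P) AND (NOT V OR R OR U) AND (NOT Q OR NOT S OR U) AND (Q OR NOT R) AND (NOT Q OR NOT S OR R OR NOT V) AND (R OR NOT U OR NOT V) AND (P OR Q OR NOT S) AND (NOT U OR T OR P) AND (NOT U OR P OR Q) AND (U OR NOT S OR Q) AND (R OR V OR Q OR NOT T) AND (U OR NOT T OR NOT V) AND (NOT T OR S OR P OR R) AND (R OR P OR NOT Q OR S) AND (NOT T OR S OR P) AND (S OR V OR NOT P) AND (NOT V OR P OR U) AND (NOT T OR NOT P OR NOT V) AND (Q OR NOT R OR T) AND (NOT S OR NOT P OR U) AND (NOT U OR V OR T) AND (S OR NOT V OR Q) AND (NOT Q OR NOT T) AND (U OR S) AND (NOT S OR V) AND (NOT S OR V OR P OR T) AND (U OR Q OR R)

Suppose V = false.
From the singleton clause (NOT S), S = false.
From the singleton clause (NOT P), P = false.
From the singleton clause (NOT T), T = false.
From the singleton clause (NOT U), U = false.
But (U) is also a unit clause — contradiction.
So every satisfying assignment has V = True.

True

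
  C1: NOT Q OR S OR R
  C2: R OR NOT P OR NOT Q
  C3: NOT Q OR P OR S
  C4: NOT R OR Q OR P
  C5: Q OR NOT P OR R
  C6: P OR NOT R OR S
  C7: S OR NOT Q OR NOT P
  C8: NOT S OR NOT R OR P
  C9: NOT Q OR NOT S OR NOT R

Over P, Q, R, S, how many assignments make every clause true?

There are 2^4 = 16 truth assignments over (P, Q, R, S).
Check each against the 9 clauses (columns in the order P, Q, R, S):
  F F F F  ✓ satisfies all
  F F F T  ✓ satisfies all
  F F T F  ✗ fails (NOT R OR Q OR P)
  F F T T  ✗ fails (NOT R OR Q OR P)
  F T F F  ✗ fails (NOT Q OR S OR R)
  F T F T  ✓ satisfies all
  F T T F  ✗ fails (NOT Q OR P OR S)
  F T T T  ✗ fails (NOT S OR NOT R OR P)
  T F F F  ✗ fails (Q OR NOT P OR R)
  T F F T  ✗ fails (Q OR NOT P OR R)
  T F T F  ✓ satisfies all
  T F T T  ✓ satisfies all
  T T F F  ✗ fails (NOT Q OR S OR R)
  T T F T  ✗ fails (R OR NOT P OR NOT Q)
  T T T F  ✗ fails (S OR NOT Q OR NOT P)
  T T T T  ✗ fails (NOT Q OR NOT S OR NOT R)
5 of the 16 rows are models.

5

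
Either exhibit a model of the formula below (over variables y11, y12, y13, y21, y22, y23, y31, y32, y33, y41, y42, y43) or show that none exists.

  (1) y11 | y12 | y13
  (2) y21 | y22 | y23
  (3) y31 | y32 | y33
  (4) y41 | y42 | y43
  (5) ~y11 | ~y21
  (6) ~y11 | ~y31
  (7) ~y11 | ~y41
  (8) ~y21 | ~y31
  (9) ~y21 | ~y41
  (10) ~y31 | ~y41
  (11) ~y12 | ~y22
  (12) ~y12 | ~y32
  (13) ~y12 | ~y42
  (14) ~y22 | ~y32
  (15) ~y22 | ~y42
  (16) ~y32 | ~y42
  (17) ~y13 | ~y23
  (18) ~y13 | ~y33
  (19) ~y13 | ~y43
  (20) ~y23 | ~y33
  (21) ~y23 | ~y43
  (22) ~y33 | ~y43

UNSATISFIABLE

Suppose y11 = 0.
Suppose y12 = 1.
From the singleton clause (~y22), y22 = 0.
From the singleton clause (~y32), y32 = 0.
From the singleton clause (~y42), y42 = 0.
Suppose y21 = 1.
From the singleton clause (~y31), y31 = 0.
From the singleton clause (y33), y33 = 1.
From the singleton clause (~y41), y41 = 0.
From the singleton clause (y43), y43 = 1.
But (~y43) is also a unit clause — contradiction.
Undo y21 and try y21 = 0.
From the singleton clause (y23), y23 = 1.
From the singleton clause (~y13), y13 = 0.
From the singleton clause (~y33), y33 = 0.
From the singleton clause (y31), y31 = 1.
From the singleton clause (~y41), y41 = 0.
From the singleton clause (y43), y43 = 1.
But (~y43) is also a unit clause — contradiction.
Both values of y21 lead to a conflict.
Undo y12 and try y12 = 0.
From the singleton clause (y13), y13 = 1.
From the singleton clause (~y23), y23 = 0.
From the singleton clause (~y33), y33 = 0.
From the singleton clause (~y43), y43 = 0.
Suppose y21 = 1.
From the singleton clause (~y31), y31 = 0.
From the singleton clause (y32), y32 = 1.
From the singleton clause (~y41), y41 = 0.
From the singleton clause (y42), y42 = 1.
But (~y42) is also a unit clause — contradiction.
Undo y21 and try y21 = 0.
From the singleton clause (y22), y22 = 1.
From the singleton clause (~y32), y32 = 0.
From the singleton clause (y31), y31 = 1.
From the singleton clause (~y41), y41 = 0.
From the singleton clause (y42), y42 = 1.
But (~y42) is also a unit clause — contradiction.
Both values of y21 lead to a conflict.
Both values of y12 lead to a conflict.
Undo y11 and try y11 = 1.
From the singleton clause (~y21), y21 = 0.
From the singleton clause (~y31), y31 = 0.
From the singleton clause (~y41), y41 = 0.
Suppose y22 = 1.
From the singleton clause (~y12), y12 = 0.
From the singleton clause (~y32), y32 = 0.
From the singleton clause (y33), y33 = 1.
From the singleton clause (~y42), y42 = 0.
From the singleton clause (y43), y43 = 1.
But (~y43) is also a unit clause — contradiction.
Undo y22 and try y22 = 0.
From the singleton clause (y23), y23 = 1.
From the singleton clause (~y13), y13 = 0.
From the singleton clause (~y33), y33 = 0.
From the singleton clause (y32), y32 = 1.
From the singleton clause (~y12), y12 = 0.
From the singleton clause (~y42), y42 = 0.
From the singleton clause (y43), y43 = 1.
But (~y43) is also a unit clause — contradiction.
Both values of y22 lead to a conflict.
Both values of y11 lead to a conflict.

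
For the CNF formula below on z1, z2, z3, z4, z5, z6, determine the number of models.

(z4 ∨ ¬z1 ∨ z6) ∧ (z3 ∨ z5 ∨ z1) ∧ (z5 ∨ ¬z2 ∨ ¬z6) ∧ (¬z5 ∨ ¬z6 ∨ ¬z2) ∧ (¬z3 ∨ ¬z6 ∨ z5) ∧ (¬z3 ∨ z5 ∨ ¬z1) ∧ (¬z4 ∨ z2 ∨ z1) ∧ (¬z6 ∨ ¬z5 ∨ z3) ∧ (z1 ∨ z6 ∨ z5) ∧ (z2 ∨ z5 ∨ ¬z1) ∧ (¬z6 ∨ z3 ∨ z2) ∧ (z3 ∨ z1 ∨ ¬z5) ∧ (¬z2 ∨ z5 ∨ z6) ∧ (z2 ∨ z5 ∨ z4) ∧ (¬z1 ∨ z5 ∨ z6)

There are 2^6 = 64 truth assignments over (z1, z2, z3, z4, z5, z6).
Split on z6. With z6 = True, the clauses containing z6 are satisfied and ¬z6 drops from the rest; 3 of the 2^5 = 32 assignments to the other variables satisfy what remains.
With z6 = False, by the same count on the reduced clause set, 7 assignments work.
(One model: z1=F, z2=F, z3=T, z4=F, z5=T, z6=F.)
Total: 3 + 7 = 10.

10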